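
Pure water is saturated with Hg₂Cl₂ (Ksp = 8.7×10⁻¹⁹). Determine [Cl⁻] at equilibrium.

Hg₂Cl₂(s) ⇌ Hg₂²⁺(aq) + 2 Cl⁻(aq)
For each mole of Hg₂Cl₂ that dissolves per liter, [Hg₂²⁺] = s and [Cl⁻] = 2s; let s denote this solubility.
Ksp = [Hg₂²⁺][Cl⁻]^2 = s · (2s)^2 = 4s^3 = 8.7×10⁻¹⁹
s = 6.0×10⁻⁷ mol L⁻¹
[Cl⁻] = 2s = 1.2×10⁻⁶ mol L⁻¹

1.2×10⁻⁶ M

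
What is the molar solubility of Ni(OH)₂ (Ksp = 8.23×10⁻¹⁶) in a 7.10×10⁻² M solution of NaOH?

1.63×10⁻¹³ M

Ni(OH)₂(s) ⇌ Ni²⁺(aq) + 2 OH⁻(aq)
With OH⁻ already at 7.10×10⁻² M and s small, take [OH⁻] ≈ 7.10×10⁻² M and [Ni²⁺] = s.
Ksp = [Ni²⁺][OH⁻]^2 = s(7.10×10⁻²)^2
s = 8.23×10⁻¹⁶ / (7.10×10⁻²)^2 = 1.63×10⁻¹³
s = 1.63×10⁻¹³ M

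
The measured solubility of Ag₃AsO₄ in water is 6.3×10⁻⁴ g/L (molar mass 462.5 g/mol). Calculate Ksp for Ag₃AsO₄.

Ksp = 9.3×10⁻²³

Convert to molarity: s = 6.3×10⁻⁴ / 462.5 = 1.362×10⁻⁶ mol/L
Ag₃AsO₄(s) ⇌ 3 Ag⁺(aq) + AsO₄³⁻(aq)
With molar solubility s: [Ag⁺] = 3s, [AsO₄³⁻] = s.
Ksp = [Ag⁺]^3[AsO₄³⁻] = (3s)^3 · s = 27s^4
Ksp = 27 × (1.362×10⁻⁶)^4 = 9.3×10⁻²³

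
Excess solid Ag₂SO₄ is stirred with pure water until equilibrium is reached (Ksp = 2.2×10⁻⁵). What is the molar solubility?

Ag₂SO₄(s) ⇌ 2 Ag⁺(aq) + SO₄²⁻(aq)
Call the molar solubility s, so that [Ag⁺] = 2s and [SO₄²⁻] = s.
Ksp = [Ag⁺]^2[SO₄²⁻] = (2s)^2 · s = 4s^3
4s^3 = 2.2×10⁻⁵  ⇒  s^3 = 5.5×10⁻⁶
s = (5.5×10⁻⁶)^(1/3) = 1.8×10⁻² mol/L

1.8×10⁻² M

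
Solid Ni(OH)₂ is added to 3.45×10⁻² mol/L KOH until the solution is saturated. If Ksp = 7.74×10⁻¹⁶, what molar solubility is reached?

6.50×10⁻¹³ M

Ni(OH)₂(s) ⇌ Ni²⁺(aq) + 2 OH⁻(aq)
OH⁻ is already present at 3.45×10⁻² mol/L. If s mol/L of Ni(OH)₂ dissolves, [Ni²⁺] = s while [OH⁻] ≈ 3.45×10⁻² mol/L.
Ksp = [Ni²⁺][OH⁻]^2 = s(3.45×10⁻²)^2
s = 7.74×10⁻¹⁶ / (3.45×10⁻²)^2 = 6.50×10⁻¹³
s = 6.50×10⁻¹³ mol/L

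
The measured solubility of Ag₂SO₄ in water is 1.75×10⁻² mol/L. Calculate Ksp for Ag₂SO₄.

Ksp = 2.14×10⁻⁵

Ag₂SO₄(s) ⇌ 2 Ag⁺(aq) + SO₄²⁻(aq)
Let s be the molar solubility. Then [Ag⁺] = 2s and [SO₄²⁻] = s.
Ksp = [Ag⁺]^2[SO₄²⁻] = (2s)^2 · s = 4s^3
Ksp = 4 × (1.75×10⁻²)^3 = 2.14×10⁻⁵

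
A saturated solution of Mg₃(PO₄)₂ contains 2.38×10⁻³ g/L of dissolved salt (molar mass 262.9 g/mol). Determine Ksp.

Convert to molarity: s = 2.38×10⁻³ / 262.9 = 9.0529×10⁻⁶ mol/L
Mg₃(PO₄)₂(s) ⇌ 3 Mg²⁺(aq) + 2 PO₄³⁻(aq)
If s mol/L of Mg₃(PO₄)₂ dissolves, [Mg²⁺] = 3s and [PO₄³⁻] = 2s.
Ksp = [Mg²⁺]^3[PO₄³⁻]^2 = (3s)^3 · (2s)^2 = 108s^5
Ksp = 108 × (9.0529×10⁻⁶)^5 = 6.57×10⁻²⁴

Ksp = 6.57×10⁻²⁴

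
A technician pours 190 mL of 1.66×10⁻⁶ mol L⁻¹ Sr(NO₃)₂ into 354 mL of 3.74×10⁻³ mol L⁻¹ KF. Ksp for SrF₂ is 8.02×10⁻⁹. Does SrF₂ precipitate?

No

The combined volume is 544 mL.
[Sr²⁺] = (1.66×10⁻⁶)(190)/544 = 5.80×10⁻⁷ mol L⁻¹
[F⁻] = (3.74×10⁻³)(354)/544 = 2.43×10⁻³ mol L⁻¹
Q = [Sr²⁺][F⁻]^2 = 3.43×10⁻¹²
Q = 3.43×10⁻¹² < Ksp = 8.02×10⁻⁹, so the solution is unsaturated and no precipitate forms.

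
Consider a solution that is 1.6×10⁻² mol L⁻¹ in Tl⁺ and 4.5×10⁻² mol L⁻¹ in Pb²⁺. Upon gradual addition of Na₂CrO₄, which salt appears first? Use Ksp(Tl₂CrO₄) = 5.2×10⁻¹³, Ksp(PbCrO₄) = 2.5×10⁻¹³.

PbCrO₄

A salt starts to precipitate once the ion product Q reaches its Ksp.
For Tl₂CrO₄: [CrO₄²⁻] = (Ksp/[Tl⁺]^2) = 2.0×10⁻⁹ mol L⁻¹
For PbCrO₄: [CrO₄²⁻] = (Ksp/[Pb²⁺]) = 5.6×10⁻¹² mol L⁻¹
PbCrO₄ requires the lower [CrO₄²⁻], so it precipitates first.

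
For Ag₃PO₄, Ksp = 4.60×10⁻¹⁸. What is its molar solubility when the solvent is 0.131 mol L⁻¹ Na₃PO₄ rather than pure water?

Ag₃PO₄(s) ⇌ 3 Ag⁺(aq) + PO₄³⁻(aq)
With PO₄³⁻ already at 0.131 mol L⁻¹ and s small, take [PO₄³⁻] ≈ 0.131 mol L⁻¹ and [Ag⁺] = 3s.
Ksp = [Ag⁺]^3[PO₄³⁻] = (3s)^3(0.131)
(3s)^3 = 4.60×10⁻¹⁸ / (0.131) = 3.51×10⁻¹⁷
s = 1.09×10⁻⁶ mol L⁻¹

1.09×10⁻⁶ M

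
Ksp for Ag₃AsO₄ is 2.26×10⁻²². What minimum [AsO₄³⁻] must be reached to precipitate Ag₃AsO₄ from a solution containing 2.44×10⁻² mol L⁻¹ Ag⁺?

1.56×10⁻¹⁷ M

Precipitation of each salt begins when its ion product equals Ksp.
Ag₃AsO₄(s) ⇌ 3 Ag⁺(aq) + AsO₄³⁻(aq)
Ksp = [Ag⁺]^3[AsO₄³⁻] = [AsO₄³⁻](2.44×10⁻²)^3
[AsO₄³⁻] = 2.26×10⁻²² / (2.44×10⁻²)^3 = 1.56×10⁻¹⁷
[AsO₄³⁻] = 1.56×10⁻¹⁷ mol L⁻¹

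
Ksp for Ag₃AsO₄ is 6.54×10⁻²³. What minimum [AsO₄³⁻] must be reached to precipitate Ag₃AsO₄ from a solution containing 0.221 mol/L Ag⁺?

6.06×10⁻²¹ M

The threshold for precipitation is Q = Ksp.
Ag₃AsO₄(s) ⇌ 3 Ag⁺(aq) + AsO₄³⁻(aq)
Ksp = [Ag⁺]^3[AsO₄³⁻] = [AsO₄³⁻](0.221)^3
[AsO₄³⁻] = 6.54×10⁻²³ / (0.221)^3 = 6.06×10⁻²¹
[AsO₄³⁻] = 6.06×10⁻²¹ mol/L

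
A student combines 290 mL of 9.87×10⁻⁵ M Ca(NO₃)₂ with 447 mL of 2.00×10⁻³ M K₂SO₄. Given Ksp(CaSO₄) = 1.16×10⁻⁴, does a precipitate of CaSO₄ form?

After mixing, V = 290 mL + 447 mL = 737 mL.
[Ca²⁺] = (9.87×10⁻⁵)(290)/737 = 3.88×10⁻⁵ M
[SO₄²⁻] = (2.00×10⁻³)(447)/737 = 1.21×10⁻³ M
Q = [Ca²⁺][SO₄²⁻] = 4.71×10⁻⁸
Q < Ksp (4.71×10⁻⁸ vs 1.16×10⁻⁴); the solution remains unsaturated and no precipitate forms.

No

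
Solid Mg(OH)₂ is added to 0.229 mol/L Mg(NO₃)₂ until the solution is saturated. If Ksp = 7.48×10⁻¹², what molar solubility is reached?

Mg(OH)₂(s) ⇌ Mg²⁺(aq) + 2 OH⁻(aq)
The solution already contains Mg²⁺ at 0.229 mol/L. Let s be the molar solubility of Mg(OH)₂.
[Mg²⁺] ≈ 0.229 mol/L (common ion dominates); [OH⁻] = 2s.
Ksp = [Mg²⁺][OH⁻]^2 = (0.229)(2s)^2
(2s)^2 = 7.48×10⁻¹² / (0.229) = 3.27×10⁻¹¹
s = 2.86×10⁻⁶ mol/L

2.86×10⁻⁶ M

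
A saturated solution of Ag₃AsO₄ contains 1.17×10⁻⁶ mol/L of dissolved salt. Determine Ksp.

Ag₃AsO₄(s) ⇌ 3 Ag⁺(aq) + AsO₄³⁻(aq)
Let s be the molar solubility. Then [Ag⁺] = 3s and [AsO₄³⁻] = s.
Ksp = [Ag⁺]^3[AsO₄³⁻] = (3s)^3 · s = 27s^4
Ksp = 27 × (1.17×10⁻⁶)^4 = 5.06×10⁻²³

Ksp = 5.06×10⁻²³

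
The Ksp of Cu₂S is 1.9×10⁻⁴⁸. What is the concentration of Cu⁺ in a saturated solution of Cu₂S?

Cu₂S(s) ⇌ 2 Cu⁺(aq) + S²⁻(aq)
With molar solubility s: [Cu⁺] = 2s, [S²⁻] = s.
Ksp = [Cu⁺]^2[S²⁻] = (2s)^2 · s = 4s^3 = 1.9×10⁻⁴⁸
s = 7.8×10⁻¹⁷ mol/L
[Cu⁺] = 2s = 1.6×10⁻¹⁶ mol/L

1.6×10⁻¹⁶ M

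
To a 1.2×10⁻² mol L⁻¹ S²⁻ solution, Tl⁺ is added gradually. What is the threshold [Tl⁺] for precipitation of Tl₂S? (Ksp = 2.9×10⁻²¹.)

4.9×10⁻¹⁰ M

The threshold for precipitation is Q = Ksp.
Tl₂S(s) ⇌ 2 Tl⁺(aq) + S²⁻(aq)
Ksp = [Tl⁺]^2[S²⁻] = [Tl⁺]^2(1.2×10⁻²)
[Tl⁺]^2 = 2.9×10⁻²¹ / (1.2×10⁻²) = 2.4×10⁻¹⁹
[Tl⁺] = 4.9×10⁻¹⁰ mol L⁻¹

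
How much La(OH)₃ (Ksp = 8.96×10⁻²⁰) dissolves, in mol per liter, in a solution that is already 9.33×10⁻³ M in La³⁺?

La(OH)₃(s) ⇌ La³⁺(aq) + 3 OH⁻(aq)
Let s be the solubility of La(OH)₃ here. The common ion gives [La³⁺] ≈ 9.33×10⁻³ M, and [OH⁻] = 3s.
Ksp = [La³⁺][OH⁻]^3 = (9.33×10⁻³)(3s)^3
(3s)^3 = 8.96×10⁻²⁰ / (9.33×10⁻³) = 9.60×10⁻¹⁸
s = 7.09×10⁻⁷ M

7.09×10⁻⁷ M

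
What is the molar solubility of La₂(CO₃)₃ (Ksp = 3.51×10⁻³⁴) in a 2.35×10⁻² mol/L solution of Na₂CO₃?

2.60×10⁻¹⁵ M

La₂(CO₃)₃(s) ⇌ 2 La³⁺(aq) + 3 CO₃²⁻(aq)
Let s be the solubility of La₂(CO₃)₃ here. The common ion gives [CO₃²⁻] ≈ 2.35×10⁻² mol/L, and [La³⁺] = 2s.
Ksp = [La³⁺]^2[CO₃²⁻]^3 = (2s)^2(2.35×10⁻²)^3
(2s)^2 = 3.51×10⁻³⁴ / (2.35×10⁻²)^3 = 2.70×10⁻²⁹
s = 2.60×10⁻¹⁵ mol/L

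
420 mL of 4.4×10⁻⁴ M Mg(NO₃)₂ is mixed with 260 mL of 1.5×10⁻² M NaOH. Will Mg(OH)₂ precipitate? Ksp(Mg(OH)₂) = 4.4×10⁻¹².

Total volume after mixing = 420 + 260 = 680 mL.
[Mg²⁺] = (4.4×10⁻⁴)(420)/680 = 2.7×10⁻⁴ M
[OH⁻] = (1.5×10⁻²)(260)/680 = 5.7×10⁻³ M
Q = [Mg²⁺][OH⁻]^2 = 8.9×10⁻⁹
Q = 8.9×10⁻⁹ > Ksp = 4.4×10⁻¹², so the solution is supersaturated and Mg(OH)₂ precipitates.

Yes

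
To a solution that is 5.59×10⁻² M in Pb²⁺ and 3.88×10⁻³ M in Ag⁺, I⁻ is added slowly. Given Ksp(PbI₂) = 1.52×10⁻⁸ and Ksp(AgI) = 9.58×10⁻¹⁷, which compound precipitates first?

Precipitation begins when Q = Ksp.
For PbI₂: [I⁻] = (Ksp/[Pb²⁺])^(1/2) = 5.21×10⁻⁴ M
For AgI: [I⁻] = (Ksp/[Ag⁺]) = 2.47×10⁻¹⁴ M
AgI requires the lower [I⁻], so it precipitates first.

AgI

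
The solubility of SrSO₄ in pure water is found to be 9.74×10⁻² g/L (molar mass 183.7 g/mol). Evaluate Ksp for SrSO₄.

Ksp = 2.81×10⁻⁷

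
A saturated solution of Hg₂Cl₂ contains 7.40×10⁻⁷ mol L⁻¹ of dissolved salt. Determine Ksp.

Hg₂Cl₂(s) ⇌ Hg₂²⁺(aq) + 2 Cl⁻(aq)
Let s be the molar solubility. Then [Hg₂²⁺] = s and [Cl⁻] = 2s.
Ksp = [Hg₂²⁺][Cl⁻]^2 = s · (2s)^2 = 4s^3
Ksp = 4 × (7.40×10⁻⁷)^3 = 1.62×10⁻¹⁸

Ksp = 1.62×10⁻¹⁸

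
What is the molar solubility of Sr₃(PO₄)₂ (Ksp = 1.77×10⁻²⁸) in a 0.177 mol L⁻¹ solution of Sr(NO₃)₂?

8.93×10⁻¹⁴ M

Sr₃(PO₄)₂(s) ⇌ 3 Sr²⁺(aq) + 2 PO₄³⁻(aq)
Sr²⁺ is already present at 0.177 mol L⁻¹. If s mol/L of Sr₃(PO₄)₂ dissolves, [PO₄³⁻] = 2s while [Sr²⁺] ≈ 0.177 mol L⁻¹.
Ksp = [Sr²⁺]^3[PO₄³⁻]^2 = (0.177)^3(2s)^2
(2s)^2 = 1.77×10⁻²⁸ / (0.177)^3 = 3.19×10⁻²⁶
s = 8.93×10⁻¹⁴ mol L⁻¹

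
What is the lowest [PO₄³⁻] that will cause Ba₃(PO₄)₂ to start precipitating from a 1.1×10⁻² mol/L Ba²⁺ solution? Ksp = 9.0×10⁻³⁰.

2.6×10⁻¹² M

Each salt precipitates once Q = Ksp for that salt.
Ba₃(PO₄)₂(s) ⇌ 3 Ba²⁺(aq) + 2 PO₄³⁻(aq)
Ksp = [Ba²⁺]^3[PO₄³⁻]^2 = [PO₄³⁻]^2(1.1×10⁻²)^3
[PO₄³⁻]^2 = 9.0×10⁻³⁰ / (1.1×10⁻²)^3 = 6.8×10⁻²⁴
[PO₄³⁻] = 2.6×10⁻¹² mol/L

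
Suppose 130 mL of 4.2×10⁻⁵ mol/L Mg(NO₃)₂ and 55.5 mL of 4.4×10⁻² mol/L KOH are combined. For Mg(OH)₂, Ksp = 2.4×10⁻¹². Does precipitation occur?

The combined volume is 185.5 mL.
[Mg²⁺] = (4.2×10⁻⁵)(130)/185.5 = 2.9×10⁻⁵ mol/L
[OH⁻] = (4.4×10⁻²)(55.5)/185.5 = 1.3×10⁻² mol/L
Q = [Mg²⁺][OH⁻]^2 = 5.1×10⁻⁹
Since Q (5.1×10⁻⁹) exceeds Ksp (2.4×10⁻¹²), Mg(OH)₂ will precipitate.

Yes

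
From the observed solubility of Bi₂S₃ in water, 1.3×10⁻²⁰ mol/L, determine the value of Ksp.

Ksp = 4.0×10⁻⁹⁸

Bi₂S₃(s) ⇌ 2 Bi³⁺(aq) + 3 S²⁻(aq)
If s mol/L of Bi₂S₃ dissolves, [Bi³⁺] = 2s and [S²⁻] = 3s.
Ksp = [Bi³⁺]^2[S²⁻]^3 = (2s)^2 · (3s)^3 = 108s^5
Ksp = 108 × (1.3×10⁻²⁰)^5 = 4.0×10⁻⁹⁸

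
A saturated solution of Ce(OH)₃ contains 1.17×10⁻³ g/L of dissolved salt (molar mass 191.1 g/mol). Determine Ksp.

Molar solubility s = (1.17×10⁻³ g/L) / (191.1 g/mol) = 6.1224×10⁻⁶ mol/L
Ce(OH)₃(s) ⇌ Ce³⁺(aq) + 3 OH⁻(aq)
For each mole of Ce(OH)₃ that dissolves per liter, [Ce³⁺] = s and [OH⁻] = 3s; let s denote this solubility.
Ksp = [Ce³⁺][OH⁻]^3 = s · (3s)^3 = 27s^4
Ksp = 27 × (6.1224×10⁻⁶)^4 = 3.79×10⁻²⁰

Ksp = 3.79×10⁻²⁰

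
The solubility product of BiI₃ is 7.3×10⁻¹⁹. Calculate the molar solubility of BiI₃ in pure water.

1.3×10⁻⁵ M

BiI₃(s) ⇌ Bi³⁺(aq) + 3 I⁻(aq)
Let s be the molar solubility. Then [Bi³⁺] = s and [I⁻] = 3s.
Ksp = [Bi³⁺][I⁻]^3 = s · (3s)^3 = 27s^4
27s^4 = 7.3×10⁻¹⁹  ⇒  s^4 = 2.7×10⁻²⁰
s = 1.3×10⁻⁵ mol L⁻¹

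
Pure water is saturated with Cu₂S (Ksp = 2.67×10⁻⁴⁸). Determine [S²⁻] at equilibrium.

Cu₂S(s) ⇌ 2 Cu⁺(aq) + S²⁻(aq)
Let s be the molar solubility. Then [Cu⁺] = 2s and [S²⁻] = s.
Ksp = [Cu⁺]^2[S²⁻] = (2s)^2 · s = 4s^3 = 2.67×10⁻⁴⁸
s = 8.74×10⁻¹⁷ mol/L
[S²⁻] = s = 8.74×10⁻¹⁷ mol/L

8.74×10⁻¹⁷ M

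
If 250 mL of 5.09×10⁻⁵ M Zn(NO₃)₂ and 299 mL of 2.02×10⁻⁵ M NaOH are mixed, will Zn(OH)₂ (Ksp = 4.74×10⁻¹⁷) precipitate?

Yes

Total volume after mixing = 250 + 299 = 549 mL.
[Zn²⁺] = (5.09×10⁻⁵)(250)/549 = 2.32×10⁻⁵ M
[OH⁻] = (2.02×10⁻⁵)(299)/549 = 1.10×10⁻⁵ M
Q = [Zn²⁺][OH⁻]^2 = 2.81×10⁻¹⁵
Q = 2.81×10⁻¹⁵ > Ksp = 4.74×10⁻¹⁷, so the solution is supersaturated and Zn(OH)₂ precipitates.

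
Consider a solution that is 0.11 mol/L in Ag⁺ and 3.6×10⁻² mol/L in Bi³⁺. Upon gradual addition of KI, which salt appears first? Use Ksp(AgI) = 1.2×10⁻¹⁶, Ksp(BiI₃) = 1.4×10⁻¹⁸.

AgI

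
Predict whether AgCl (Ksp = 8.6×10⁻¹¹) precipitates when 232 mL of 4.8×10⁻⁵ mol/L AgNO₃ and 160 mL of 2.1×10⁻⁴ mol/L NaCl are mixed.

The combined volume is 392 mL.
[Ag⁺] = (4.8×10⁻⁵)(232)/392 = 2.8×10⁻⁵ mol/L
[Cl⁻] = (2.1×10⁻⁴)(160)/392 = 8.6×10⁻⁵ mol/L
Q = [Ag⁺][Cl⁻] = 2.4×10⁻⁹
Because Q > Ksp (2.4×10⁻⁹ vs 8.6×10⁻¹¹), a precipitate of AgCl forms.

Yes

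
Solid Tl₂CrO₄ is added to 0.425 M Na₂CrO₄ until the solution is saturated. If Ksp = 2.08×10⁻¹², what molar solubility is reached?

Tl₂CrO₄(s) ⇌ 2 Tl⁺(aq) + CrO₄²⁻(aq)
The solution already contains CrO₄²⁻ at 0.425 M. Let s be the molar solubility of Tl₂CrO₄.
[CrO₄²⁻] ≈ 0.425 M (common ion dominates); [Tl⁺] = 2s.
Ksp = [Tl⁺]^2[CrO₄²⁻] = (2s)^2(0.425)
(2s)^2 = 2.08×10⁻¹² / (0.425) = 4.89×10⁻¹²
s = 1.11×10⁻⁶ M

1.11×10⁻⁶ M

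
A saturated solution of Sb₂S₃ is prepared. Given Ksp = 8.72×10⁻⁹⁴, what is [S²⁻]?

Sb₂S₃(s) ⇌ 2 Sb³⁺(aq) + 3 S²⁻(aq)
With molar solubility s: [Sb³⁺] = 2s, [S²⁻] = 3s.
Ksp = [Sb³⁺]^2[S²⁻]^3 = (2s)^2 · (3s)^3 = 108s^5 = 8.72×10⁻⁹⁴
s = 9.58×10⁻²⁰ mol/L
[S²⁻] = 3s = 2.87×10⁻¹⁹ mol/L

2.87×10⁻¹⁹ M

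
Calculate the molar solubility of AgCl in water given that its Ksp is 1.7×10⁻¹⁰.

AgCl(s) ⇌ Ag⁺(aq) + Cl⁻(aq)
For each mole of AgCl that dissolves per liter, [Ag⁺] = s and [Cl⁻] = s; let s denote this solubility.
Ksp = [Ag⁺][Cl⁻] = s · s = s^2
s^2 = 1.7×10⁻¹⁰
s = (1.7×10⁻¹⁰)^(1/2) = 1.3×10⁻⁵ mol/L

1.3×10⁻⁵ M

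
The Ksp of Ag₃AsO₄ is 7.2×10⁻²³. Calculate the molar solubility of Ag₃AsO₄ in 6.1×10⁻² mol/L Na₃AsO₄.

Ag₃AsO₄(s) ⇌ 3 Ag⁺(aq) + AsO₄³⁻(aq)
Let s be the solubility of Ag₃AsO₄ here. The common ion gives [AsO₄³⁻] ≈ 6.1×10⁻² mol/L, and [Ag⁺] = 3s.
Ksp = [Ag⁺]^3[AsO₄³⁻] = (3s)^3(6.1×10⁻²)
(3s)^3 = 7.2×10⁻²³ / (6.1×10⁻²) = 1.2×10⁻²¹
s = 3.5×10⁻⁸ mol/L

3.5×10⁻⁸ M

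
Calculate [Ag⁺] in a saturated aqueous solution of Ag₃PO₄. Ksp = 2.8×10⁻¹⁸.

Ag₃PO₄(s) ⇌ 3 Ag⁺(aq) + PO₄³⁻(aq)
With molar solubility s: [Ag⁺] = 3s, [PO₄³⁻] = s.
Ksp = [Ag⁺]^3[PO₄³⁻] = (3s)^3 · s = 27s^4 = 2.8×10⁻¹⁸
s = 1.8×10⁻⁵ mol/L
[Ag⁺] = 3s = 5.4×10⁻⁵ mol/L

5.4×10⁻⁵ M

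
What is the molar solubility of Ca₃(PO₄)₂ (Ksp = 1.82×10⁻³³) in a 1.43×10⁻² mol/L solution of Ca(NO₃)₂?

1.25×10⁻¹⁴ M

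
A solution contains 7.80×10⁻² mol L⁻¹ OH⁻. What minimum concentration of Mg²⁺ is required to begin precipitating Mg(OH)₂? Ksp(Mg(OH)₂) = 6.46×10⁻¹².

1.06×10⁻⁹ M

Precipitation of each salt begins when its ion product equals Ksp.
Mg(OH)₂(s) ⇌ Mg²⁺(aq) + 2 OH⁻(aq)
Ksp = [Mg²⁺][OH⁻]^2 = [Mg²⁺](7.80×10⁻²)^2
[Mg²⁺] = 6.46×10⁻¹² / (7.80×10⁻²)^2 = 1.06×10⁻⁹
[Mg²⁺] = 1.06×10⁻⁹ mol L⁻¹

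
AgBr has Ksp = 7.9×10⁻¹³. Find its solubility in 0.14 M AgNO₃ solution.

AgBr(s) ⇌ Ag⁺(aq) + Br⁻(aq)
Ag⁺ is already present at 0.14 M. If s mol/L of AgBr dissolves, [Br⁻] = s while [Ag⁺] ≈ 0.14 M.
Ksp = [Ag⁺][Br⁻] = (0.14)s
s = 7.9×10⁻¹³ / (0.14) = 5.6×10⁻¹²
s = 5.6×10⁻¹² M

5.6×10⁻¹² M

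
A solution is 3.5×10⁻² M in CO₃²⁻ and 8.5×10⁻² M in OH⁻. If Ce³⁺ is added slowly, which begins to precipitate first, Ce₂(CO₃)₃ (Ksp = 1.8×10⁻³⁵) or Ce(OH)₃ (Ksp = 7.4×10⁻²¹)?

Ce(OH)₃

Precipitation of each salt begins when its ion product equals Ksp.
For Ce₂(CO₃)₃: [Ce³⁺] = (Ksp/[CO₃²⁻]^3)^(1/2) = 6.5×10⁻¹⁶ M
For Ce(OH)₃: [Ce³⁺] = (Ksp/[OH⁻]^3) = 1.2×10⁻¹⁷ M
Since Ce(OH)₃ needs less Ce³⁺ to reach saturation, it precipitates first.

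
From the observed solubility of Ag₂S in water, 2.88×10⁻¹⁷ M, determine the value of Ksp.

Ag₂S(s) ⇌ 2 Ag⁺(aq) + S²⁻(aq)
For each mole of Ag₂S that dissolves per liter, [Ag⁺] = 2s and [S²⁻] = s; let s denote this solubility.
Ksp = [Ag⁺]^2[S²⁻] = (2s)^2 · s = 4s^3
Ksp = 4 × (2.88×10⁻¹⁷)^3 = 9.56×10⁻⁵⁰

Ksp = 9.56×10⁻⁵⁰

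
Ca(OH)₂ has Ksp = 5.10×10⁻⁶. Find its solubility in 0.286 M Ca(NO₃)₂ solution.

2.11×10⁻³ M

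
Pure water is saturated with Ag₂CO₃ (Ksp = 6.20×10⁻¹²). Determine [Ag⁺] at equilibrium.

Ag₂CO₃(s) ⇌ 2 Ag⁺(aq) + CO₃²⁻(aq)
For each mole of Ag₂CO₃ that dissolves per liter, [Ag⁺] = 2s and [CO₃²⁻] = s; let s denote this solubility.
Ksp = [Ag⁺]^2[CO₃²⁻] = (2s)^2 · s = 4s^3 = 6.20×10⁻¹²
s = 1.16×10⁻⁴ mol L⁻¹
[Ag⁺] = 2s = 2.31×10⁻⁴ mol L⁻¹

2.31×10⁻⁴ M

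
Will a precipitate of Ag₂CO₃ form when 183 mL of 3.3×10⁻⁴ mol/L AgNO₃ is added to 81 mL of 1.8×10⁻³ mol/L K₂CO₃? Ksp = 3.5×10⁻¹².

Yes

The combined volume is 264 mL.
[Ag⁺] = (3.3×10⁻⁴)(183)/264 = 2.3×10⁻⁴ mol/L
[CO₃²⁻] = (1.8×10⁻³)(81)/264 = 5.5×10⁻⁴ mol/L
Q = [Ag⁺]^2[CO₃²⁻] = 2.9×10⁻¹¹
Since Q (2.9×10⁻¹¹) exceeds Ksp (3.5×10⁻¹²), Ag₂CO₃ will precipitate.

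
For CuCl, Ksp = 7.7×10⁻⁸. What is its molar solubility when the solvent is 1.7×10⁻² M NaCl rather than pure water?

CuCl(s) ⇌ Cu⁺(aq) + Cl⁻(aq)
With Cl⁻ already at 1.7×10⁻² M and s small, take [Cl⁻] ≈ 1.7×10⁻² M and [Cu⁺] = s.
Ksp = [Cu⁺][Cl⁻] = s(1.7×10⁻²)
s = 7.7×10⁻⁸ / (1.7×10⁻²) = 4.5×10⁻⁶
s = 4.5×10⁻⁶ M

4.5×10⁻⁶ M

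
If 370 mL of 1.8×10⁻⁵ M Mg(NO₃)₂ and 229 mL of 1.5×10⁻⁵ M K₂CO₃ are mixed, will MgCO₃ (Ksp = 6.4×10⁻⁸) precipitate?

No

The combined volume is 599 mL.
[Mg²⁺] = (1.8×10⁻⁵)(370)/599 = 1.1×10⁻⁵ M
[CO₃²⁻] = (1.5×10⁻⁵)(229)/599 = 5.7×10⁻⁶ M
Q = [Mg²⁺][CO₃²⁻] = 6.4×10⁻¹¹
Q = 6.4×10⁻¹¹ < Ksp = 6.4×10⁻⁸, so the solution is unsaturated and no precipitate forms.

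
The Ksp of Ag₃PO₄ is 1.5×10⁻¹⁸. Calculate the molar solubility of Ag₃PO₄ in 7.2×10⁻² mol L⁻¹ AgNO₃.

4.0×10⁻¹⁵ M

Ag₃PO₄(s) ⇌ 3 Ag⁺(aq) + PO₄³⁻(aq)
The solution already contains Ag⁺ at 7.2×10⁻² mol L⁻¹. Let s be the molar solubility of Ag₃PO₄.
[Ag⁺] ≈ 7.2×10⁻² mol L⁻¹ (common ion dominates); [PO₄³⁻] = s.
Ksp = [Ag⁺]^3[PO₄³⁻] = (7.2×10⁻²)^3s
s = 1.5×10⁻¹⁸ / (7.2×10⁻²)^3 = 4.0×10⁻¹⁵
s = 4.0×10⁻¹⁵ mol L⁻¹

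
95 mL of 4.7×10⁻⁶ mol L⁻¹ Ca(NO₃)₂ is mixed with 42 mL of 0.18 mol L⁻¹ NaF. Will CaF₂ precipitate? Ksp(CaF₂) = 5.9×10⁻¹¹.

Yes

After mixing, V = 95 mL + 42 mL = 137 mL.
[Ca²⁺] = (4.7×10⁻⁶)(95)/137 = 3.3×10⁻⁶ mol L⁻¹
[F⁻] = (0.18)(42)/137 = 5.5×10⁻² mol L⁻¹
Q = [Ca²⁺][F⁻]^2 = 9.9×10⁻⁹
Because Q > Ksp (9.9×10⁻⁹ vs 5.9×10⁻¹¹), a precipitate of CaF₂ forms.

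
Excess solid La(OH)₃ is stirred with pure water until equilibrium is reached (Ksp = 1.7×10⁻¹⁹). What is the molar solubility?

8.9×10⁻⁶ M

La(OH)₃(s) ⇌ La³⁺(aq) + 3 OH⁻(aq)
With molar solubility s: [La³⁺] = s, [OH⁻] = 3s.
Ksp = [La³⁺][OH⁻]^3 = s · (3s)^3 = 27s^4
27s^4 = 1.7×10⁻¹⁹  ⇒  s^4 = 6.3×10⁻²¹
s = (6.3×10⁻²¹)^(1/4) = 8.9×10⁻⁶ M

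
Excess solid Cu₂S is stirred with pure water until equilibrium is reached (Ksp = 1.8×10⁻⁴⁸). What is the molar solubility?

Cu₂S(s) ⇌ 2 Cu⁺(aq) + S²⁻(aq)
If s mol/L of Cu₂S dissolves, [Cu⁺] = 2s and [S²⁻] = s.
Ksp = [Cu⁺]^2[S²⁻] = (2s)^2 · s = 4s^3
4s^3 = 1.8×10⁻⁴⁸  ⇒  s^3 = 4.5×10⁻⁴⁹
s = 7.7×10⁻¹⁷ mol/L

7.7×10⁻¹⁷ M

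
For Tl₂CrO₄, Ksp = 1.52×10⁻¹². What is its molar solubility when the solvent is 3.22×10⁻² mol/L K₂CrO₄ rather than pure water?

3.44×10⁻⁶ M

Tl₂CrO₄(s) ⇌ 2 Tl⁺(aq) + CrO₄²⁻(aq)
CrO₄²⁻ is already present at 3.22×10⁻² mol/L. If s mol/L of Tl₂CrO₄ dissolves, [Tl⁺] = 2s while [CrO₄²⁻] ≈ 3.22×10⁻² mol/L.
Ksp = [Tl⁺]^2[CrO₄²⁻] = (2s)^2(3.22×10⁻²)
(2s)^2 = 1.52×10⁻¹² / (3.22×10⁻²) = 4.72×10⁻¹¹
s = 3.44×10⁻⁶ mol/L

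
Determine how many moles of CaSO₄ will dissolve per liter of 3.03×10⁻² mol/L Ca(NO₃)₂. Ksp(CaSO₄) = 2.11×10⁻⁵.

6.96×10⁻⁴ M

CaSO₄(s) ⇌ Ca²⁺(aq) + SO₄²⁻(aq)
Let s be the solubility of CaSO₄ here. The common ion gives [Ca²⁺] ≈ 3.03×10⁻² mol/L, and [SO₄²⁻] = s.
Ksp = [Ca²⁺][SO₄²⁻] = (3.03×10⁻²)s
s = 2.11×10⁻⁵ / (3.03×10⁻²) = 6.96×10⁻⁴
s = 6.96×10⁻⁴ mol/L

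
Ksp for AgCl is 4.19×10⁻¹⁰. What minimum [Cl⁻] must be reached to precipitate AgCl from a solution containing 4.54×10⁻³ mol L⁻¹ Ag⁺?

9.23×10⁻⁸ M

A salt starts to precipitate once the ion product Q reaches its Ksp.
AgCl(s) ⇌ Ag⁺(aq) + Cl⁻(aq)
Ksp = [Ag⁺][Cl⁻] = [Cl⁻](4.54×10⁻³)
[Cl⁻] = 4.19×10⁻¹⁰ / (4.54×10⁻³) = 9.23×10⁻⁸
[Cl⁻] = 9.23×10⁻⁸ mol L⁻¹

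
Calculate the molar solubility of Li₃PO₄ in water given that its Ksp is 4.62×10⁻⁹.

Li₃PO₄(s) ⇌ 3 Li⁺(aq) + PO₄³⁻(aq)
Call the molar solubility s, so that [Li⁺] = 3s and [PO₄³⁻] = s.
Ksp = [Li⁺]^3[PO₄³⁻] = (3s)^3 · s = 27s^4
27s^4 = 4.62×10⁻⁹  ⇒  s^4 = 1.71×10⁻¹⁰
s = 3.62×10⁻³ mol L⁻¹

3.62×10⁻³ M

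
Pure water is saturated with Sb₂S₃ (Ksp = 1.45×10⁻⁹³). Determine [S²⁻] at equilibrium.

Sb₂S₃(s) ⇌ 2 Sb³⁺(aq) + 3 S²⁻(aq)
If s mol/L of Sb₂S₃ dissolves, [Sb³⁺] = 2s and [S²⁻] = 3s.
Ksp = [Sb³⁺]^2[S²⁻]^3 = (2s)^2 · (3s)^3 = 108s^5 = 1.45×10⁻⁹³
s = 1.06×10⁻¹⁹ M
[S²⁻] = 3s = 3.18×10⁻¹⁹ M

3.18×10⁻¹⁹ M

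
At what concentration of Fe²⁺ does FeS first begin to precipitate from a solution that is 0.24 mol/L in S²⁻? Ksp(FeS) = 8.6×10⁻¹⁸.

3.6×10⁻¹⁷ M

Each salt precipitates once Q = Ksp for that salt.
FeS(s) ⇌ Fe²⁺(aq) + S²⁻(aq)
Ksp = [Fe²⁺][S²⁻] = [Fe²⁺](0.24)
[Fe²⁺] = 8.6×10⁻¹⁸ / (0.24) = 3.6×10⁻¹⁷
[Fe²⁺] = 3.6×10⁻¹⁷ mol/L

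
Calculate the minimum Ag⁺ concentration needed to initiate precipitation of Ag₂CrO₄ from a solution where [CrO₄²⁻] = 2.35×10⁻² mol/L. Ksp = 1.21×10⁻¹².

7.18×10⁻⁶ M

A salt starts to precipitate once the ion product Q reaches its Ksp.
Ag₂CrO₄(s) ⇌ 2 Ag⁺(aq) + CrO₄²⁻(aq)
Ksp = [Ag⁺]^2[CrO₄²⁻] = [Ag⁺]^2(2.35×10⁻²)
[Ag⁺]^2 = 1.21×10⁻¹² / (2.35×10⁻²) = 5.15×10⁻¹¹
[Ag⁺] = 7.18×10⁻⁶ mol/L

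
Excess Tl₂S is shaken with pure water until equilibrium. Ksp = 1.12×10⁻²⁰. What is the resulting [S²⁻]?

1.41×10⁻⁷ M

Tl₂S(s) ⇌ 2 Tl⁺(aq) + S²⁻(aq)
With molar solubility s: [Tl⁺] = 2s, [S²⁻] = s.
Ksp = [Tl⁺]^2[S²⁻] = (2s)^2 · s = 4s^3 = 1.12×10⁻²⁰
s = 1.41×10⁻⁷ M
[S²⁻] = s = 1.41×10⁻⁷ M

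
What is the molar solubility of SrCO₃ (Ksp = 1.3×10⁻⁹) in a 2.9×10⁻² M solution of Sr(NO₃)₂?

4.5×10⁻⁸ M

SrCO₃(s) ⇌ Sr²⁺(aq) + CO₃²⁻(aq)
Sr²⁺ is already present at 2.9×10⁻² M. If s mol/L of SrCO₃ dissolves, [CO₃²⁻] = s while [Sr²⁺] ≈ 2.9×10⁻² M.
Ksp = [Sr²⁺][CO₃²⁻] = (2.9×10⁻²)s
s = 1.3×10⁻⁹ / (2.9×10⁻²) = 4.5×10⁻⁸
s = 4.5×10⁻⁸ M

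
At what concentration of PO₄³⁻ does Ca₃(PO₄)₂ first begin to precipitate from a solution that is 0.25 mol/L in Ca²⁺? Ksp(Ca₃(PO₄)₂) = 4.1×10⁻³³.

5.1×10⁻¹⁶ M

Each salt precipitates once Q = Ksp for that salt.
Ca₃(PO₄)₂(s) ⇌ 3 Ca²⁺(aq) + 2 PO₄³⁻(aq)
Ksp = [Ca²⁺]^3[PO₄³⁻]^2 = [PO₄³⁻]^2(0.25)^3
[PO₄³⁻]^2 = 4.1×10⁻³³ / (0.25)^3 = 2.6×10⁻³¹
[PO₄³⁻] = 5.1×10⁻¹⁶ mol/L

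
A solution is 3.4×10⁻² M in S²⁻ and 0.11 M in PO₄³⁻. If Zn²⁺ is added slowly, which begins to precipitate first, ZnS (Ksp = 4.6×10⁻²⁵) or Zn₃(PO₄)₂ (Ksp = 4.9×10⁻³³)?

ZnS

The threshold for precipitation is Q = Ksp.
For ZnS: [Zn²⁺] = (Ksp/[S²⁻]) = 1.4×10⁻²³ M
For Zn₃(PO₄)₂: [Zn²⁺] = (Ksp/[PO₄³⁻]^2)^(1/3) = 7.4×10⁻¹¹ M
ZnS requires the lower [Zn²⁺], so it precipitates first.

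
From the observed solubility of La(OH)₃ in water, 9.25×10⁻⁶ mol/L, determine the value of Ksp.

Ksp = 1.98×10⁻¹⁹

La(OH)₃(s) ⇌ La³⁺(aq) + 3 OH⁻(aq)
For each mole of La(OH)₃ that dissolves per liter, [La³⁺] = s and [OH⁻] = 3s; let s denote this solubility.
Ksp = [La³⁺][OH⁻]^3 = s · (3s)^3 = 27s^4
Ksp = 27 × (9.25×10⁻⁶)^4 = 1.98×10⁻¹⁹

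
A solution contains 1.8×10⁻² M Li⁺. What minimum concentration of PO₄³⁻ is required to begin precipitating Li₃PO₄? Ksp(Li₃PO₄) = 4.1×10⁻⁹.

A salt starts to precipitate once the ion product Q reaches its Ksp.
Li₃PO₄(s) ⇌ 3 Li⁺(aq) + PO₄³⁻(aq)
Ksp = [Li⁺]^3[PO₄³⁻] = [PO₄³⁻](1.8×10⁻²)^3
[PO₄³⁻] = 4.1×10⁻⁹ / (1.8×10⁻²)^3 = 7.0×10⁻⁴
[PO₄³⁻] = 7.0×10⁻⁴ M

7.0×10⁻⁴ M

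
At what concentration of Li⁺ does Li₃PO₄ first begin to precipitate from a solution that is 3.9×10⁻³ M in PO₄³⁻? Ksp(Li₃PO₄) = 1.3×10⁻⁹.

A salt starts to precipitate once the ion product Q reaches its Ksp.
Li₃PO₄(s) ⇌ 3 Li⁺(aq) + PO₄³⁻(aq)
Ksp = [Li⁺]^3[PO₄³⁻] = [Li⁺]^3(3.9×10⁻³)
[Li⁺]^3 = 1.3×10⁻⁹ / (3.9×10⁻³) = 3.3×10⁻⁷
[Li⁺] = 6.9×10⁻³ M

6.9×10⁻³ M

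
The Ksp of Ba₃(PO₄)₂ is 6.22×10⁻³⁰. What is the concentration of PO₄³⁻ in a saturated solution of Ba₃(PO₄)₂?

1.13×10⁻⁶ M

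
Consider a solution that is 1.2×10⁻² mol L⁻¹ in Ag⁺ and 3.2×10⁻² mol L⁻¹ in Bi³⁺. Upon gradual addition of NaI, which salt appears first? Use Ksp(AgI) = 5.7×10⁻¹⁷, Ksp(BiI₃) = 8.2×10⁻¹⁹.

Precipitation of each salt begins when its ion product equals Ksp.
For AgI: [I⁻] = (Ksp/[Ag⁺]) = 4.8×10⁻¹⁵ mol L⁻¹
For BiI₃: [I⁻] = (Ksp/[Bi³⁺])^(1/3) = 2.9×10⁻⁶ mol L⁻¹
The smaller threshold [I⁻] is reached first, so AgI precipitates first.

AgI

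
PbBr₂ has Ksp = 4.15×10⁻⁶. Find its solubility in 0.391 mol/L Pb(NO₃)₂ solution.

PbBr₂(s) ⇌ Pb²⁺(aq) + 2 Br⁻(aq)
With Pb²⁺ already at 0.391 mol/L and s small, take [Pb²⁺] ≈ 0.391 mol/L and [Br⁻] = 2s.
Ksp = [Pb²⁺][Br⁻]^2 = (0.391)(2s)^2
(2s)^2 = 4.15×10⁻⁶ / (0.391) = 1.06×10⁻⁵
s = 1.63×10⁻³ mol/L

1.63×10⁻³ M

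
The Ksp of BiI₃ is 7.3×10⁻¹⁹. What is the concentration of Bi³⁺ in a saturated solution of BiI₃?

1.3×10⁻⁵ M

BiI₃(s) ⇌ Bi³⁺(aq) + 3 I⁻(aq)
Let s be the molar solubility. Then [Bi³⁺] = s and [I⁻] = 3s.
Ksp = [Bi³⁺][I⁻]^3 = s · (3s)^3 = 27s^4 = 7.3×10⁻¹⁹
s = 1.3×10⁻⁵ mol L⁻¹
[Bi³⁺] = s = 1.3×10⁻⁵ mol L⁻¹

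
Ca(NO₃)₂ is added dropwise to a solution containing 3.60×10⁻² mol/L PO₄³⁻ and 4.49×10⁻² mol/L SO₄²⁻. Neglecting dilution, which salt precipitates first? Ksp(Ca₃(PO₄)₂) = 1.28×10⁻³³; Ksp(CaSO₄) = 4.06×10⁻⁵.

Precipitation of each salt begins when its ion product equals Ksp.
For Ca₃(PO₄)₂: [Ca²⁺] = (Ksp/[PO₄³⁻]^2)^(1/3) = 9.96×10⁻¹¹ mol/L
For CaSO₄: [Ca²⁺] = (Ksp/[SO₄²⁻]) = 9.04×10⁻⁴ mol/L
Since Ca₃(PO₄)₂ needs less Ca²⁺ to reach saturation, it precipitates first.

Ca₃(PO₄)₂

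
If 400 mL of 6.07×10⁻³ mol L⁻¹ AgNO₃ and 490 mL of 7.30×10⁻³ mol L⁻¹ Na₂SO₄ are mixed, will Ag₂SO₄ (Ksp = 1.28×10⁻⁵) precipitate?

Total volume after mixing = 400 + 490 = 890 mL.
[Ag⁺] = (6.07×10⁻³)(400)/890 = 2.73×10⁻³ mol L⁻¹
[SO₄²⁻] = (7.30×10⁻³)(490)/890 = 4.02×10⁻³ mol L⁻¹
Q = [Ag⁺]^2[SO₄²⁻] = 2.99×10⁻⁸
Q = 2.99×10⁻⁸ < Ksp = 1.28×10⁻⁵, so the solution is unsaturated and no precipitate forms.

No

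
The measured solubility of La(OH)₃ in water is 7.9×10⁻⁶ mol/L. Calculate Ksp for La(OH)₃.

Ksp = 1.1×10⁻¹⁹

La(OH)₃(s) ⇌ La³⁺(aq) + 3 OH⁻(aq)
With molar solubility s: [La³⁺] = s, [OH⁻] = 3s.
Ksp = [La³⁺][OH⁻]^3 = s · (3s)^3 = 27s^4
Ksp = 27 × (7.9×10⁻⁶)^4 = 1.1×10⁻¹⁹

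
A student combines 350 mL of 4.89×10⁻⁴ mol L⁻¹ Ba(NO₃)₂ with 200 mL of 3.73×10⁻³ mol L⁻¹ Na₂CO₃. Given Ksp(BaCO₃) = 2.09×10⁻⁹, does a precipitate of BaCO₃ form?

The combined volume is 550 mL.
[Ba²⁺] = (4.89×10⁻⁴)(350)/550 = 3.11×10⁻⁴ mol L⁻¹
[CO₃²⁻] = (3.73×10⁻³)(200)/550 = 1.36×10⁻³ mol L⁻¹
Q = [Ba²⁺][CO₃²⁻] = 4.22×10⁻⁷
Since Q (4.22×10⁻⁷) exceeds Ksp (2.09×10⁻⁹), BaCO₃ will precipitate.

Yes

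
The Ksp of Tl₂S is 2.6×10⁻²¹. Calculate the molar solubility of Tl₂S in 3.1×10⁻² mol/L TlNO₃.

Tl₂S(s) ⇌ 2 Tl⁺(aq) + S²⁻(aq)
With Tl⁺ already at 3.1×10⁻² mol/L and s small, take [Tl⁺] ≈ 3.1×10⁻² mol/L and [S²⁻] = s.
Ksp = [Tl⁺]^2[S²⁻] = (3.1×10⁻²)^2s
s = 2.6×10⁻²¹ / (3.1×10⁻²)^2 = 2.7×10⁻¹⁸
s = 2.7×10⁻¹⁸ mol/L

2.7×10⁻¹⁸ M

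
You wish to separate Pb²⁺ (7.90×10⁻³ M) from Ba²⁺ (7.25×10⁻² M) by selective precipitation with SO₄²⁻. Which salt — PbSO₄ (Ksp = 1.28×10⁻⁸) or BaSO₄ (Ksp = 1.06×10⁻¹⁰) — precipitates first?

BaSO₄

A salt starts to precipitate once the ion product Q reaches its Ksp.
For PbSO₄: [SO₄²⁻] = (Ksp/[Pb²⁺]) = 1.62×10⁻⁶ M
For BaSO₄: [SO₄²⁻] = (Ksp/[Ba²⁺]) = 1.46×10⁻⁹ M
The smaller threshold [SO₄²⁻] is reached first, so BaSO₄ precipitates first.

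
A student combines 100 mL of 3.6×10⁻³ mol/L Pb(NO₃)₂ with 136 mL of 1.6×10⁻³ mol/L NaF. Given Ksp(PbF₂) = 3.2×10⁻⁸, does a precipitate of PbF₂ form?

The combined volume is 236 mL.
[Pb²⁺] = (3.6×10⁻³)(100)/236 = 1.5×10⁻³ mol/L
[F⁻] = (1.6×10⁻³)(136)/236 = 9.2×10⁻⁴ mol/L
Q = [Pb²⁺][F⁻]^2 = 1.3×10⁻⁹
Since Q (1.3×10⁻⁹) is less than Ksp (3.2×10⁻⁸), no PbF₂ precipitates.

No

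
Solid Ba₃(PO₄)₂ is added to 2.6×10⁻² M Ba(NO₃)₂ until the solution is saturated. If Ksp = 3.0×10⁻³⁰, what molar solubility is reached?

2.1×10⁻¹³ M

Ba₃(PO₄)₂(s) ⇌ 3 Ba²⁺(aq) + 2 PO₄³⁻(aq)
Ba²⁺ is already present at 2.6×10⁻² M. If s mol/L of Ba₃(PO₄)₂ dissolves, [PO₄³⁻] = 2s while [Ba²⁺] ≈ 2.6×10⁻² M.
Ksp = [Ba²⁺]^3[PO₄³⁻]^2 = (2.6×10⁻²)^3(2s)^2
(2s)^2 = 3.0×10⁻³⁰ / (2.6×10⁻²)^3 = 1.7×10⁻²⁵
s = 2.1×10⁻¹³ M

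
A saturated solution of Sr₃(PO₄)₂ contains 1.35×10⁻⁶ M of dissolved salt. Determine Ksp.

Sr₃(PO₄)₂(s) ⇌ 3 Sr²⁺(aq) + 2 PO₄³⁻(aq)
Call the molar solubility s, so that [Sr²⁺] = 3s and [PO₄³⁻] = 2s.
Ksp = [Sr²⁺]^3[PO₄³⁻]^2 = (3s)^3 · (2s)^2 = 108s^5
Ksp = 108 × (1.35×10⁻⁶)^5 = 4.84×10⁻²⁸

Ksp = 4.84×10⁻²⁸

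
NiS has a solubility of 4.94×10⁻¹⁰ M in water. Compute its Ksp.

NiS(s) ⇌ Ni²⁺(aq) + S²⁻(aq)
For each mole of NiS that dissolves per liter, [Ni²⁺] = s and [S²⁻] = s; let s denote this solubility.
Ksp = [Ni²⁺][S²⁻] = s · s = s^2
Ksp = (4.94×10⁻¹⁰)^2 = 2.44×10⁻¹⁹

Ksp = 2.44×10⁻¹⁹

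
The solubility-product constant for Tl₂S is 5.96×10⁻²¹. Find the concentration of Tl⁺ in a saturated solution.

Tl₂S(s) ⇌ 2 Tl⁺(aq) + S²⁻(aq)
Call the molar solubility s, so that [Tl⁺] = 2s and [S²⁻] = s.
Ksp = [Tl⁺]^2[S²⁻] = (2s)^2 · s = 4s^3 = 5.96×10⁻²¹
s = 1.14×10⁻⁷ mol/L
[Tl⁺] = 2s = 2.28×10⁻⁷ mol/L

2.28×10⁻⁷ M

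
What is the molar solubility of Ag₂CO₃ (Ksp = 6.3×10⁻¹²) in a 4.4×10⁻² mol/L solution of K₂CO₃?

6.0×10⁻⁶ M

Ag₂CO₃(s) ⇌ 2 Ag⁺(aq) + CO₃²⁻(aq)
With CO₃²⁻ already at 4.4×10⁻² mol/L and s small, take [CO₃²⁻] ≈ 4.4×10⁻² mol/L and [Ag⁺] = 2s.
Ksp = [Ag⁺]^2[CO₃²⁻] = (2s)^2(4.4×10⁻²)
(2s)^2 = 6.3×10⁻¹² / (4.4×10⁻²) = 1.4×10⁻¹⁰
s = 6.0×10⁻⁶ mol/L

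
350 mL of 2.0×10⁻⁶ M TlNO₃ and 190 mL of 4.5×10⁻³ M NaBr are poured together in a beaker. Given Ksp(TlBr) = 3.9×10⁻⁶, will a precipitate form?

After mixing, V = 350 mL + 190 mL = 540 mL.
[Tl⁺] = (2.0×10⁻⁶)(350)/540 = 1.3×10⁻⁶ M
[Br⁻] = (4.5×10⁻³)(190)/540 = 1.6×10⁻³ M
Q = [Tl⁺][Br⁻] = 2.1×10⁻⁹
Q < Ksp (2.1×10⁻⁹ vs 3.9×10⁻⁶); the solution remains unsaturated and no precipitate forms.

No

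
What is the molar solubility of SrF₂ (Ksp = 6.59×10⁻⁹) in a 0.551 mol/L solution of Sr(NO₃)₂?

SrF₂(s) ⇌ Sr²⁺(aq) + 2 F⁻(aq)
With Sr²⁺ already at 0.551 mol/L and s small, take [Sr²⁺] ≈ 0.551 mol/L and [F⁻] = 2s.
Ksp = [Sr²⁺][F⁻]^2 = (0.551)(2s)^2
(2s)^2 = 6.59×10⁻⁹ / (0.551) = 1.20×10⁻⁸
s = 5.47×10⁻⁵ mol/L

5.47×10⁻⁵ M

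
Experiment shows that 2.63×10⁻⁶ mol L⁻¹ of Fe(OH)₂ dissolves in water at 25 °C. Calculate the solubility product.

Fe(OH)₂(s) ⇌ Fe²⁺(aq) + 2 OH⁻(aq)
For each mole of Fe(OH)₂ that dissolves per liter, [Fe²⁺] = s and [OH⁻] = 2s; let s denote this solubility.
Ksp = [Fe²⁺][OH⁻]^2 = s · (2s)^2 = 4s^3
Ksp = 4 × (2.63×10⁻⁶)^3 = 7.28×10⁻¹⁷

Ksp = 7.28×10⁻¹⁷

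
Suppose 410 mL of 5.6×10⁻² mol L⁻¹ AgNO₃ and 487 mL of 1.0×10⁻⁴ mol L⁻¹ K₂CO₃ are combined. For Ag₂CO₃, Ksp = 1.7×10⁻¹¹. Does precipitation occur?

The combined volume is 897 mL.
[Ag⁺] = (5.6×10⁻²)(410)/897 = 2.6×10⁻² mol L⁻¹
[CO₃²⁻] = (1.0×10⁻⁴)(487)/897 = 5.4×10⁻⁵ mol L⁻¹
Q = [Ag⁺]^2[CO₃²⁻] = 3.6×10⁻⁸
Because Q > Ksp (3.6×10⁻⁸ vs 1.7×10⁻¹¹), a precipitate of Ag₂CO₃ forms.

Yes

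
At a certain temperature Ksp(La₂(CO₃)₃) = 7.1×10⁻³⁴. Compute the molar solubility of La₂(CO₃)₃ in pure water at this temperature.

9.2×10⁻⁸ M

La₂(CO₃)₃(s) ⇌ 2 La³⁺(aq) + 3 CO₃²⁻(aq)
For each mole of La₂(CO₃)₃ that dissolves per liter, [La³⁺] = 2s and [CO₃²⁻] = 3s; let s denote this solubility.
Ksp = [La³⁺]^2[CO₃²⁻]^3 = (2s)^2 · (3s)^3 = 108s^5
108s^5 = 7.1×10⁻³⁴  ⇒  s^5 = 6.6×10⁻³⁶
s = (6.6×10⁻³⁶)^(1/5) = 9.2×10⁻⁸ mol L⁻¹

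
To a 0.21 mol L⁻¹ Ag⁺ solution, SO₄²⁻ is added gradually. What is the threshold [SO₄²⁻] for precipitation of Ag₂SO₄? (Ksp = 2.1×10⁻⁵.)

4.8×10⁻⁴ M

A salt starts to precipitate once the ion product Q reaches its Ksp.
Ag₂SO₄(s) ⇌ 2 Ag⁺(aq) + SO₄²⁻(aq)
Ksp = [Ag⁺]^2[SO₄²⁻] = [SO₄²⁻](0.21)^2
[SO₄²⁻] = 2.1×10⁻⁵ / (0.21)^2 = 4.8×10⁻⁴
[SO₄²⁻] = 4.8×10⁻⁴ mol L⁻¹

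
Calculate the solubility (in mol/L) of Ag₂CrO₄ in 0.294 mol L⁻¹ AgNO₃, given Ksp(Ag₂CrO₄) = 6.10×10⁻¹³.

Ag₂CrO₄(s) ⇌ 2 Ag⁺(aq) + CrO₄²⁻(aq)
With Ag⁺ already at 0.294 mol L⁻¹ and s small, take [Ag⁺] ≈ 0.294 mol L⁻¹ and [CrO₄²⁻] = s.
Ksp = [Ag⁺]^2[CrO₄²⁻] = (0.294)^2s
s = 6.10×10⁻¹³ / (0.294)^2 = 7.06×10⁻¹²
s = 7.06×10⁻¹² mol L⁻¹

7.06×10⁻¹² M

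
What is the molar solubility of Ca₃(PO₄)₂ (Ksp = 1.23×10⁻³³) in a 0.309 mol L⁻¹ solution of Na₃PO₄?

7.81×10⁻¹² M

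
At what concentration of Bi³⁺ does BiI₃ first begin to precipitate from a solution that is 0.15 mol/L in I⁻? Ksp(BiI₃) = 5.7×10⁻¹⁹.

1.7×10⁻¹⁶ M

Precipitation of each salt begins when its ion product equals Ksp.
BiI₃(s) ⇌ Bi³⁺(aq) + 3 I⁻(aq)
Ksp = [Bi³⁺][I⁻]^3 = [Bi³⁺](0.15)^3
[Bi³⁺] = 5.7×10⁻¹⁹ / (0.15)^3 = 1.7×10⁻¹⁶
[Bi³⁺] = 1.7×10⁻¹⁶ mol/L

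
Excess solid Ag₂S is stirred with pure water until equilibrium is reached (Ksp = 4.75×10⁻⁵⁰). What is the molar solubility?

2.28×10⁻¹⁷ M

Ag₂S(s) ⇌ 2 Ag⁺(aq) + S²⁻(aq)
Let s be the molar solubility. Then [Ag⁺] = 2s and [S²⁻] = s.
Ksp = [Ag⁺]^2[S²⁻] = (2s)^2 · s = 4s^3
4s^3 = 4.75×10⁻⁵⁰  ⇒  s^3 = 1.19×10⁻⁵⁰
Taking the 3rd root, s = 2.28×10⁻¹⁷ M.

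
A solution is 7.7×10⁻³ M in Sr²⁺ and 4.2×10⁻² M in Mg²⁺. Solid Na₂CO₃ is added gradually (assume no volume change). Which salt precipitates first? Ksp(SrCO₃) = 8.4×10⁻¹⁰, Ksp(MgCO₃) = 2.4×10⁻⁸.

SrCO₃

The threshold for precipitation is Q = Ksp.
For SrCO₃: [CO₃²⁻] = (Ksp/[Sr²⁺]) = 1.1×10⁻⁷ M
For MgCO₃: [CO₃²⁻] = (Ksp/[Mg²⁺]) = 5.7×10⁻⁷ M
Since SrCO₃ needs less CO₃²⁻ to reach saturation, it precipitates first.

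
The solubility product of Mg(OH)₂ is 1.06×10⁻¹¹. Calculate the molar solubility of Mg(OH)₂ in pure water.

Mg(OH)₂(s) ⇌ Mg²⁺(aq) + 2 OH⁻(aq)
Call the molar solubility s, so that [Mg²⁺] = s and [OH⁻] = 2s.
Ksp = [Mg²⁺][OH⁻]^2 = s · (2s)^2 = 4s^3
4s^3 = 1.06×10⁻¹¹  ⇒  s^3 = 2.65×10⁻¹²
Taking the 3rd root, s = 1.38×10⁻⁴ M.

1.38×10⁻⁴ M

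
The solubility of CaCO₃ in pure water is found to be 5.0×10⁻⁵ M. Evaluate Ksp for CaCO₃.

CaCO₃(s) ⇌ Ca²⁺(aq) + CO₃²⁻(aq)
Let s be the molar solubility. Then [Ca²⁺] = s and [CO₃²⁻] = s.
Ksp = [Ca²⁺][CO₃²⁻] = s · s = s^2
Ksp = (5.0×10⁻⁵)^2 = 2.5×10⁻⁹

Ksp = 2.5×10⁻⁹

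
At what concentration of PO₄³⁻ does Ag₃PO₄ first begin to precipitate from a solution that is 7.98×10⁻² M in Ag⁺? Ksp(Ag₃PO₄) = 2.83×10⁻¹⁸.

5.57×10⁻¹⁵ M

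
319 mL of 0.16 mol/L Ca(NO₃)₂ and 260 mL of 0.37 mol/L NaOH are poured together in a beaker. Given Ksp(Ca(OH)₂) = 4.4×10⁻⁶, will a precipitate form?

Yes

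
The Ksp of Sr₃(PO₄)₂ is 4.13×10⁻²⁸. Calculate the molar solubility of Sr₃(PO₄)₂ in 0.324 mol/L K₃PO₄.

5.26×10⁻¹⁰ M

Sr₃(PO₄)₂(s) ⇌ 3 Sr²⁺(aq) + 2 PO₄³⁻(aq)
With PO₄³⁻ already at 0.324 mol/L and s small, take [PO₄³⁻] ≈ 0.324 mol/L and [Sr²⁺] = 3s.
Ksp = [Sr²⁺]^3[PO₄³⁻]^2 = (3s)^3(0.324)^2
(3s)^3 = 4.13×10⁻²⁸ / (0.324)^2 = 3.93×10⁻²⁷
s = 5.26×10⁻¹⁰ mol/L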